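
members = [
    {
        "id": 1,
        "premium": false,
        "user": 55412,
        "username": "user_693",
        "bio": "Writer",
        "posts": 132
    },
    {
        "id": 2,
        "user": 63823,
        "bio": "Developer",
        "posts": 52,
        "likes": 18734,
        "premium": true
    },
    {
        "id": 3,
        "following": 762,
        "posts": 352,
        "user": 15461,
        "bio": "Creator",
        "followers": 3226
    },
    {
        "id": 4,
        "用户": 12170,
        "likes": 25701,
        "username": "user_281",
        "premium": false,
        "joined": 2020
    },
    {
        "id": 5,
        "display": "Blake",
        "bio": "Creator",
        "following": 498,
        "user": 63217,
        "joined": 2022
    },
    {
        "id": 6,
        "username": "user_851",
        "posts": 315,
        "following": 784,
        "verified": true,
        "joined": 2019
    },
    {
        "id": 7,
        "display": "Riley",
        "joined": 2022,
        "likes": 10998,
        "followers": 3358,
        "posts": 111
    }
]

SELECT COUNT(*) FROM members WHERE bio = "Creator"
2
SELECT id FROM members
[1, 2, 3, 4, 5, 6, 7]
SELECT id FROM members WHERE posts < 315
[1, 2, 7]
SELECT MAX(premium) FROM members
True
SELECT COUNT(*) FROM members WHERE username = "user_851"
1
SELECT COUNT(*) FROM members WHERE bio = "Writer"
1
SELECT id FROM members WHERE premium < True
[1, 4]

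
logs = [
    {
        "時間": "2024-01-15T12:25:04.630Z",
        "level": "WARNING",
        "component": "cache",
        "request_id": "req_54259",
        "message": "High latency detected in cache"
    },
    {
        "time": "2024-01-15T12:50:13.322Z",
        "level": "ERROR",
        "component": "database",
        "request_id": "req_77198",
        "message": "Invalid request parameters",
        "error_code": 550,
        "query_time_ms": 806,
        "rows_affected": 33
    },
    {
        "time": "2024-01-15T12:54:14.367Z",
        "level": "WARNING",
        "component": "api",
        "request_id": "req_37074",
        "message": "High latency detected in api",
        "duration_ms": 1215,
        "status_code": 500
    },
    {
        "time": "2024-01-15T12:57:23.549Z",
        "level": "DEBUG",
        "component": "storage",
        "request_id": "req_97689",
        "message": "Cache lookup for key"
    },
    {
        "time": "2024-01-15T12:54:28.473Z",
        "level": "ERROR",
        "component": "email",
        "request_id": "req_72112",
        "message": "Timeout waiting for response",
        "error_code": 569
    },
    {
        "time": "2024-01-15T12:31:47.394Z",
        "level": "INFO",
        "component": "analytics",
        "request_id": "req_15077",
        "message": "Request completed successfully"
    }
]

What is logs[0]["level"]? "WARNING"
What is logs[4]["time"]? "2024-01-15T12:54:28.473Z"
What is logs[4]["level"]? "ERROR"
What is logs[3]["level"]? "DEBUG"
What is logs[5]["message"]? "Request completed successfully"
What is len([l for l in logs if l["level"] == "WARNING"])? 2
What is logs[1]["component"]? "database"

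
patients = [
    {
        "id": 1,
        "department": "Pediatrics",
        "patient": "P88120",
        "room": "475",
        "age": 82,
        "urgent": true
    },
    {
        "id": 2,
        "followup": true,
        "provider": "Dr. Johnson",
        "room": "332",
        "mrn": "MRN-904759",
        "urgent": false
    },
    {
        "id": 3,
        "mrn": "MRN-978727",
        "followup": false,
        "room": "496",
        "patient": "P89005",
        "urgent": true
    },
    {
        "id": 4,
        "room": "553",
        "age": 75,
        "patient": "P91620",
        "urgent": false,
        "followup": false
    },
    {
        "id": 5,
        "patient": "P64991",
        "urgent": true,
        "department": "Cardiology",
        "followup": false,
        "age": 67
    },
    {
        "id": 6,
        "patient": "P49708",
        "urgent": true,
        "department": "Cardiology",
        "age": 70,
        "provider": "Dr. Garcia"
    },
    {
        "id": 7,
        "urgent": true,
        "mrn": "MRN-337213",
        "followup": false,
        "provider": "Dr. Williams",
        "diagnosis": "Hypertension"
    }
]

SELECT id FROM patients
[1, 2, 3, 4, 5, 6, 7]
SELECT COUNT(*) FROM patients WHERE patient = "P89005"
1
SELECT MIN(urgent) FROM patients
False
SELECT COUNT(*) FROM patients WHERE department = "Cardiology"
2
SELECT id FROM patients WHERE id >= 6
[6, 7]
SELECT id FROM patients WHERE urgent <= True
[1, 2, 3, 4, 5, 6, 7]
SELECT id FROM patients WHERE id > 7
[]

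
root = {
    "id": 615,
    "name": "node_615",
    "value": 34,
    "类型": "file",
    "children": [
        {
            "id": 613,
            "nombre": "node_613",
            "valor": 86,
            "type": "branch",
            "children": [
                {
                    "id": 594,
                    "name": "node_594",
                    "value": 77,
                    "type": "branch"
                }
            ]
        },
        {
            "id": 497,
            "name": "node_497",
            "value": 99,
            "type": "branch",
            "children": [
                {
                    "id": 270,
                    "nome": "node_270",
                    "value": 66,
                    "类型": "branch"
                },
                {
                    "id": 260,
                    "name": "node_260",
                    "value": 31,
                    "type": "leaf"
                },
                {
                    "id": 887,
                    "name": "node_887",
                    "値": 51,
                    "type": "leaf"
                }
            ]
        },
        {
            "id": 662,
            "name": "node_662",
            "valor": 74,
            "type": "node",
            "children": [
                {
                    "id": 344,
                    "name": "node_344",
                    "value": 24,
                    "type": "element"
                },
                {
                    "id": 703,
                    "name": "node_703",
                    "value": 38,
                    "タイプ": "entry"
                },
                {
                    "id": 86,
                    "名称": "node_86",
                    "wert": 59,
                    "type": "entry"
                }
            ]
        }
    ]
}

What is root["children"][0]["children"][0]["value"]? 77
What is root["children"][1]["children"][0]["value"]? 66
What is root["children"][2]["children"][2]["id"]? 86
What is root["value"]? 34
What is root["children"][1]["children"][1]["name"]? "node_260"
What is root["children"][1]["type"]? "branch"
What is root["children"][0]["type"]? "branch"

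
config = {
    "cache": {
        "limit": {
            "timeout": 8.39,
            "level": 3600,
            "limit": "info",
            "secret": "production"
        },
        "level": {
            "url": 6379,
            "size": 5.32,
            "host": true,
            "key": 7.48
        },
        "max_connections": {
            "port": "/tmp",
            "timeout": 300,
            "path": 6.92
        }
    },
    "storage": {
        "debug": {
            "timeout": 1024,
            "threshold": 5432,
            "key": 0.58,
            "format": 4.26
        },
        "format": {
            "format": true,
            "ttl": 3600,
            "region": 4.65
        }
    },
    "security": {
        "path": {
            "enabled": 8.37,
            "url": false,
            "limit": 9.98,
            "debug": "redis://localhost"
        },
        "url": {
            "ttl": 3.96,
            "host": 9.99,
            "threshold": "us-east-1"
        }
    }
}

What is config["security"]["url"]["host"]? 9.99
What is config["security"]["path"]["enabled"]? 8.37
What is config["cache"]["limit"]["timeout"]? 8.39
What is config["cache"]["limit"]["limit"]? "info"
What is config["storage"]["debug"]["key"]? 0.58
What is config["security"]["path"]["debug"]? "redis://localhost"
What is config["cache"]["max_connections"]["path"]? 6.92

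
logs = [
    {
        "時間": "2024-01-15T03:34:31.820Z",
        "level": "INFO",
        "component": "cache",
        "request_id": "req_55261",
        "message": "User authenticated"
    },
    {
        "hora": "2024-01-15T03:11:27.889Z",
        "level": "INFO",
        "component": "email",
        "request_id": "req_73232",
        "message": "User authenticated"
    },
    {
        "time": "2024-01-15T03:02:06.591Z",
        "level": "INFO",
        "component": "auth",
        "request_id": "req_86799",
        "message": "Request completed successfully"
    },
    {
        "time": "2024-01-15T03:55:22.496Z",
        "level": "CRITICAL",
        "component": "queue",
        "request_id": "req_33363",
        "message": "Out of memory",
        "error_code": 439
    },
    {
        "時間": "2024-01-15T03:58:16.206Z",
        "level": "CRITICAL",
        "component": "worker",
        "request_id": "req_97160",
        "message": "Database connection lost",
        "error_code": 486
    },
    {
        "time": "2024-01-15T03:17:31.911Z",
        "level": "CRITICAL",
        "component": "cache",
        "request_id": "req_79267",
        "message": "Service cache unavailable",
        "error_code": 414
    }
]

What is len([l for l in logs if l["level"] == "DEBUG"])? 0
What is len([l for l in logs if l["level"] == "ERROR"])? 0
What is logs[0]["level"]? "INFO"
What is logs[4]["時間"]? "2024-01-15T03:58:16.206Z"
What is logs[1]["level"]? "INFO"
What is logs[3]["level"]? "CRITICAL"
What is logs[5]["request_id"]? "req_79267"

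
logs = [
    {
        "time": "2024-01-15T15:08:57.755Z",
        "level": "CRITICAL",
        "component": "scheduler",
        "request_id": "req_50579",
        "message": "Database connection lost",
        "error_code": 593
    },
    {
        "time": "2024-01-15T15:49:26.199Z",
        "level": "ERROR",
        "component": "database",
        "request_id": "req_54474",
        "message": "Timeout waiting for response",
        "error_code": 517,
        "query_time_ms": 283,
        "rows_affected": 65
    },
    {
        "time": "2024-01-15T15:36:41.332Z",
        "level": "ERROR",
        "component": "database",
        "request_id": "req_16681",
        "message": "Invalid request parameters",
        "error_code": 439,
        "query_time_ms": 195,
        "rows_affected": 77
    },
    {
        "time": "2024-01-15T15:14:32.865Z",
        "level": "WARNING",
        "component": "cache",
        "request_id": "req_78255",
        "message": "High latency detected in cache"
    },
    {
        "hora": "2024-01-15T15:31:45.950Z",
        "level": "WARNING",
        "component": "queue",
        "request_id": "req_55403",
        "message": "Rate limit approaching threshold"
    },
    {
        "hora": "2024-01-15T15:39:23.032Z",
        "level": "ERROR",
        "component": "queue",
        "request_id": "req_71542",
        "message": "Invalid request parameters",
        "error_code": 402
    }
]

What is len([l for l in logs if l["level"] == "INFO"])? 0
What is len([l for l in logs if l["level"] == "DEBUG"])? 0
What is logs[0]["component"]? "scheduler"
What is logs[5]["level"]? "ERROR"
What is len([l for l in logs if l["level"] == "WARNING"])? 2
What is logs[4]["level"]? "WARNING"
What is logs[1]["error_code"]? 517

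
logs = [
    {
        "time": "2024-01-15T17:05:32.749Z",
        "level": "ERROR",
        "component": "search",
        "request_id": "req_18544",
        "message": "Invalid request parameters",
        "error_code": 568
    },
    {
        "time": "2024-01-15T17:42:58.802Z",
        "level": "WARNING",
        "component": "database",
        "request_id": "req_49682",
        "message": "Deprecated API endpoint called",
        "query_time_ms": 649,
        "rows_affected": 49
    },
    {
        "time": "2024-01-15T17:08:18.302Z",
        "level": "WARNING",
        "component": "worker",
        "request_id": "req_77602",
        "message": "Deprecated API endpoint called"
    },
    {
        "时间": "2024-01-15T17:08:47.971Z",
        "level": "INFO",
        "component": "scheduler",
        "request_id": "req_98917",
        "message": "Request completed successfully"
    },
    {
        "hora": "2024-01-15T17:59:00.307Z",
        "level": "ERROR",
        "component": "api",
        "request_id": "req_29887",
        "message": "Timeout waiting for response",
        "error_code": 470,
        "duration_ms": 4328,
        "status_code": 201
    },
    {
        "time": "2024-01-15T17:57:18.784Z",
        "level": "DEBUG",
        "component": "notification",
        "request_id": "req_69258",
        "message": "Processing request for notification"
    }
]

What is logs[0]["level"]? "ERROR"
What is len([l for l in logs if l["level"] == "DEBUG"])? 1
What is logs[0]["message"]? "Invalid request parameters"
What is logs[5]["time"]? "2024-01-15T17:57:18.784Z"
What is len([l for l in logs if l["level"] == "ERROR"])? 2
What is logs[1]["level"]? "WARNING"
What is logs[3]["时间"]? "2024-01-15T17:08:47.971Z"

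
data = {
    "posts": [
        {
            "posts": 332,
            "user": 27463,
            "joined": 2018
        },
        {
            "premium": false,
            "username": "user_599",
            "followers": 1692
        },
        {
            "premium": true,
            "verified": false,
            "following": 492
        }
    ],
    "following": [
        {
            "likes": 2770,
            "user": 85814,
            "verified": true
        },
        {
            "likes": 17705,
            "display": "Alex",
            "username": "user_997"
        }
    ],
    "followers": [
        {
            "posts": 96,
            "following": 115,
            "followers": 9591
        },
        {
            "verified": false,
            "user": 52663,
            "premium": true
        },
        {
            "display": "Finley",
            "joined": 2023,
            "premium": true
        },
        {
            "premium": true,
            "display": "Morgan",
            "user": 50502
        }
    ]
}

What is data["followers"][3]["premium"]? True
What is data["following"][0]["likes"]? 2770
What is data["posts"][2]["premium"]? True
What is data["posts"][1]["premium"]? False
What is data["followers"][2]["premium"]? True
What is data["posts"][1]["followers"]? 1692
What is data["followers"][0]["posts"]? 96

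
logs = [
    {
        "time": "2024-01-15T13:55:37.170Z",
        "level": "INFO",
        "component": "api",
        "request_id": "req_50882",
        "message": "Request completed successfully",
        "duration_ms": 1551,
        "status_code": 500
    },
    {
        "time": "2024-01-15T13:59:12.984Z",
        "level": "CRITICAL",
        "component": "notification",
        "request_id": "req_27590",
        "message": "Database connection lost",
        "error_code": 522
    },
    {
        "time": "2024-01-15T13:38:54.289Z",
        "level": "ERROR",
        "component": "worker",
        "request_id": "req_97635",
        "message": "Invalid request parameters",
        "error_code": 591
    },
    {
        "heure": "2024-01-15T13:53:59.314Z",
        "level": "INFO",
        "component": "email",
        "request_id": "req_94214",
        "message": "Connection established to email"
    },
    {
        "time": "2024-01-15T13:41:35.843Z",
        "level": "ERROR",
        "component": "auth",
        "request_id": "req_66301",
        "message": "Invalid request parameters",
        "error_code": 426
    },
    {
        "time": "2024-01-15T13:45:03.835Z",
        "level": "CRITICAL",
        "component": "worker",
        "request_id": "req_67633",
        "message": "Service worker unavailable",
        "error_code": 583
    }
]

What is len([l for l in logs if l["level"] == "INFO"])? 2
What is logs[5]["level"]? "CRITICAL"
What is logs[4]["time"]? "2024-01-15T13:41:35.843Z"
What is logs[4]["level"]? "ERROR"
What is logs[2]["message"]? "Invalid request parameters"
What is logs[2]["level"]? "ERROR"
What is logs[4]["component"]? "auth"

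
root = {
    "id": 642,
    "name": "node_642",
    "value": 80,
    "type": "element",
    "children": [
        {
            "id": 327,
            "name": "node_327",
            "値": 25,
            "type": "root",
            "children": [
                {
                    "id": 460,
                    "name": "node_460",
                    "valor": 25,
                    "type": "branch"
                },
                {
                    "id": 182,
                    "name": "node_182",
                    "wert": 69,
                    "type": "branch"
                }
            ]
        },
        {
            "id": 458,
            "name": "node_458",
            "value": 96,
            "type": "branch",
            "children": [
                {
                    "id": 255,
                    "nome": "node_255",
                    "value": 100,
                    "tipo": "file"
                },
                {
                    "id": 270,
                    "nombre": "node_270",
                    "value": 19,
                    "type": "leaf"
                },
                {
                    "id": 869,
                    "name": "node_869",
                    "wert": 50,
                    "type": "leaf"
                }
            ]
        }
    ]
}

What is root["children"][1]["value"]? 96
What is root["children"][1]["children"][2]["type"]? "leaf"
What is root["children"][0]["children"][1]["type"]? "branch"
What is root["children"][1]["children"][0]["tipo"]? "file"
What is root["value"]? 80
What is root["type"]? "element"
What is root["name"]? "node_642"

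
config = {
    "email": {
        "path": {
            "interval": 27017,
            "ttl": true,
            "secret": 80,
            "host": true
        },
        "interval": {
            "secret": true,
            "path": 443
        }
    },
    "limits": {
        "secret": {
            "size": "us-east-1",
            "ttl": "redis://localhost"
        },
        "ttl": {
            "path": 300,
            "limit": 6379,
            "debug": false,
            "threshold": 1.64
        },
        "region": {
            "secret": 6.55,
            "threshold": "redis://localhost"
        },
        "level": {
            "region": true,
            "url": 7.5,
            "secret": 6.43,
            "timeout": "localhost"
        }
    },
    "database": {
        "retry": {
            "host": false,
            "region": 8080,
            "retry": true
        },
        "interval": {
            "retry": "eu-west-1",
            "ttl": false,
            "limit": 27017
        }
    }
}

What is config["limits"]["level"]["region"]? True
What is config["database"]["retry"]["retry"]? True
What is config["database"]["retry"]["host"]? False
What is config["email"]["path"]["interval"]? 27017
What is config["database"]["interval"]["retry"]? "eu-west-1"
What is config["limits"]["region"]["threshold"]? "redis://localhost"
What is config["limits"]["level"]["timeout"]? "localhost"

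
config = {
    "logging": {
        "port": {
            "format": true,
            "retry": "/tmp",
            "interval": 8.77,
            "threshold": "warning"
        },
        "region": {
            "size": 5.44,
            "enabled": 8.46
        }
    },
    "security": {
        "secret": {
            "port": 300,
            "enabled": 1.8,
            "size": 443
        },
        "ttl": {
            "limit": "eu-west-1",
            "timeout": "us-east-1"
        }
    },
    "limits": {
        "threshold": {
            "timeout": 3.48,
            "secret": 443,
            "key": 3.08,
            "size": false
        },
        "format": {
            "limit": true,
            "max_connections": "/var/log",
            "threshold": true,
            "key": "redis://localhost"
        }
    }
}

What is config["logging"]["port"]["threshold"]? "warning"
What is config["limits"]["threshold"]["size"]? False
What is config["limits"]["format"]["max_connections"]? "/var/log"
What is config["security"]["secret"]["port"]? 300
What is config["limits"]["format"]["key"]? "redis://localhost"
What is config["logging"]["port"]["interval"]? 8.77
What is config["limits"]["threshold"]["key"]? 3.08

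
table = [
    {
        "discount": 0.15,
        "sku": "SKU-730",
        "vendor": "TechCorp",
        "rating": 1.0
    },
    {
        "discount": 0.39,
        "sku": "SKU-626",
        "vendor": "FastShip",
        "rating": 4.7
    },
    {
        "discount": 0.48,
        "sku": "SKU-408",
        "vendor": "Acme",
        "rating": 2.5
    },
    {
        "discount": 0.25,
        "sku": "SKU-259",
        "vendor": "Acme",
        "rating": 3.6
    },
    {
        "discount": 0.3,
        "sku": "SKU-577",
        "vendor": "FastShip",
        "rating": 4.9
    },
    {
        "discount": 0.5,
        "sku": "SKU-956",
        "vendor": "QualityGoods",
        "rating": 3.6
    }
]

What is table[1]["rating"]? 4.7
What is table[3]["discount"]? 0.25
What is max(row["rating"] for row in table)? 4.9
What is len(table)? 6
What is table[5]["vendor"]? "QualityGoods"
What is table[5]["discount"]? 0.5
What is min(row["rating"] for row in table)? 1.0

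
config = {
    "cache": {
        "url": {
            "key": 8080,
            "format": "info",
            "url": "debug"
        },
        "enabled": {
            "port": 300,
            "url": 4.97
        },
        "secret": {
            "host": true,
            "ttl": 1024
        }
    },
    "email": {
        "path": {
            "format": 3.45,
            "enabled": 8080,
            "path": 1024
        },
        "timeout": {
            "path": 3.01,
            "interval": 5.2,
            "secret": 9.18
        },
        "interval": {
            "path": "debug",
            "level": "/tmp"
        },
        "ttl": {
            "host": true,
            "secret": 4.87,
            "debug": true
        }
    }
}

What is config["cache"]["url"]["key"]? 8080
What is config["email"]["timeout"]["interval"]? 5.2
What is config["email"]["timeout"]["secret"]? 9.18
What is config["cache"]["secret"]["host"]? True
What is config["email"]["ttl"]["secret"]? 4.87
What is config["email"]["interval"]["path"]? "debug"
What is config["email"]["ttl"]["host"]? True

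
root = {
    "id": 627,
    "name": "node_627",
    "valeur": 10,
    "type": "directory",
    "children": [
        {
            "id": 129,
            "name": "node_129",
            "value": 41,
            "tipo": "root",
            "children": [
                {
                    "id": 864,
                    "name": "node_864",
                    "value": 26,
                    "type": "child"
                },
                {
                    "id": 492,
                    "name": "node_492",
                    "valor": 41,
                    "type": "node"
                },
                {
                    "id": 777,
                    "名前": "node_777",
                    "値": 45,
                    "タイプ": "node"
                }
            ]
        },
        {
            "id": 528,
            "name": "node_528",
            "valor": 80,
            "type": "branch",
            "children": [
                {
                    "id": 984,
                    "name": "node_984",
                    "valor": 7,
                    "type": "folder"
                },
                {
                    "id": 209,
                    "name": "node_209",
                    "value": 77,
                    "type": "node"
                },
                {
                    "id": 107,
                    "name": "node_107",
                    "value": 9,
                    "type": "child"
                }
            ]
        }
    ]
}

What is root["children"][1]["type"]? "branch"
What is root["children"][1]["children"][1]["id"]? 209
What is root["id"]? 627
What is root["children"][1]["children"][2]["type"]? "child"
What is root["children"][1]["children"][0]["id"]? 984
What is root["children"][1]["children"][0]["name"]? "node_984"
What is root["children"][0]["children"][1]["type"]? "node"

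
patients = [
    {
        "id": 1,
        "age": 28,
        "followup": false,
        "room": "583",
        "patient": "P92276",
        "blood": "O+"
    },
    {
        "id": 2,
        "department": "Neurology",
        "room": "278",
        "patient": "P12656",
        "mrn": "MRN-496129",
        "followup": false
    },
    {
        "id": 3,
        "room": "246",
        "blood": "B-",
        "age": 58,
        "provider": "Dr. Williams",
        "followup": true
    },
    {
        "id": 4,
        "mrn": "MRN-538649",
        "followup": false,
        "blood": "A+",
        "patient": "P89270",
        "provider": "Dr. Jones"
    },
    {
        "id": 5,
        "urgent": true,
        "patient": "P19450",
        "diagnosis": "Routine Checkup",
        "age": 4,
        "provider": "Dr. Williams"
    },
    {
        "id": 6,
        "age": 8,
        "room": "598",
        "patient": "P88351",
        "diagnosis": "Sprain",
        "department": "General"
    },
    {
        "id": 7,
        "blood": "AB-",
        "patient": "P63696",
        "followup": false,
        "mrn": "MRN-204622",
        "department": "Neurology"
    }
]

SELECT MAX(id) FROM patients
7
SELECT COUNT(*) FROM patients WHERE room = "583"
1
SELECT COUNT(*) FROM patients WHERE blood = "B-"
1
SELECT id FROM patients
[1, 2, 3, 4, 5, 6, 7]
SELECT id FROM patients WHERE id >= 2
[2, 3, 4, 5, 6, 7]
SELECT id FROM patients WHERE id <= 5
[1, 2, 3, 4, 5]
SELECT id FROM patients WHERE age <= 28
[1, 5, 6]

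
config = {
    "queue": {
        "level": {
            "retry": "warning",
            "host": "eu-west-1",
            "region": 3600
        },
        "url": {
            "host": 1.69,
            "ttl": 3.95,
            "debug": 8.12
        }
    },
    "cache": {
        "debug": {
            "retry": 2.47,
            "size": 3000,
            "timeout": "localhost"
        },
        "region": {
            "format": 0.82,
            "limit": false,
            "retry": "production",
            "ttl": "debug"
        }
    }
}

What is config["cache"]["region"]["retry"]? "production"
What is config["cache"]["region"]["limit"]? False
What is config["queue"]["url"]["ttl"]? 3.95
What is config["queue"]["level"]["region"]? 3600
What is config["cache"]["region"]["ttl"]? "debug"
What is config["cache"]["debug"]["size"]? 3000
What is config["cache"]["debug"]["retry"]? 2.47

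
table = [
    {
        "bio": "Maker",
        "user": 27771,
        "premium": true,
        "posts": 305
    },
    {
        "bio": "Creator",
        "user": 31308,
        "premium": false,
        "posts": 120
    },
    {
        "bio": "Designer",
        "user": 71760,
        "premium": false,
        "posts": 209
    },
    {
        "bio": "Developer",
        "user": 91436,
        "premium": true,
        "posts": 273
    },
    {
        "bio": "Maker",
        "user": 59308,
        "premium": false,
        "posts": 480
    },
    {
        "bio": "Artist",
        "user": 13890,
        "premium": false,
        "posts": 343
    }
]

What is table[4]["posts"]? 480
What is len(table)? 6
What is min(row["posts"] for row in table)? 120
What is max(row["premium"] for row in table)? True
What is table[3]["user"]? 91436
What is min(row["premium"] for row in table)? False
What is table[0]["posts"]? 305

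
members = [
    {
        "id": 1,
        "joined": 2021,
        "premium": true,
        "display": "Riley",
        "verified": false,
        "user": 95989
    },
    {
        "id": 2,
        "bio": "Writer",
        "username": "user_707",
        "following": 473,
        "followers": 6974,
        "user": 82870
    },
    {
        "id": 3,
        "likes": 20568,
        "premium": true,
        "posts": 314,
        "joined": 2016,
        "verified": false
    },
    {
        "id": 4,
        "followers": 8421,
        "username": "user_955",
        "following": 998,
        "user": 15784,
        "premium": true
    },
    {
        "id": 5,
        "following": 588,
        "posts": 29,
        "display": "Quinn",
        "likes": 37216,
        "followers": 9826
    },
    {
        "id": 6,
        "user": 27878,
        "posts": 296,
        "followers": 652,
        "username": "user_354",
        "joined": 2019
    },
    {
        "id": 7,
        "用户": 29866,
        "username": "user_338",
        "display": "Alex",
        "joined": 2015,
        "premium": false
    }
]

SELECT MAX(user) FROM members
95989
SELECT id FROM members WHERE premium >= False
[1, 3, 4, 7]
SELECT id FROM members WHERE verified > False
[]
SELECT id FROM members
[1, 2, 3, 4, 5, 6, 7]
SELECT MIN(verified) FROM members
False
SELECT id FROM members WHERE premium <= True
[1, 3, 4, 7]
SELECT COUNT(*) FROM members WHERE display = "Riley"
1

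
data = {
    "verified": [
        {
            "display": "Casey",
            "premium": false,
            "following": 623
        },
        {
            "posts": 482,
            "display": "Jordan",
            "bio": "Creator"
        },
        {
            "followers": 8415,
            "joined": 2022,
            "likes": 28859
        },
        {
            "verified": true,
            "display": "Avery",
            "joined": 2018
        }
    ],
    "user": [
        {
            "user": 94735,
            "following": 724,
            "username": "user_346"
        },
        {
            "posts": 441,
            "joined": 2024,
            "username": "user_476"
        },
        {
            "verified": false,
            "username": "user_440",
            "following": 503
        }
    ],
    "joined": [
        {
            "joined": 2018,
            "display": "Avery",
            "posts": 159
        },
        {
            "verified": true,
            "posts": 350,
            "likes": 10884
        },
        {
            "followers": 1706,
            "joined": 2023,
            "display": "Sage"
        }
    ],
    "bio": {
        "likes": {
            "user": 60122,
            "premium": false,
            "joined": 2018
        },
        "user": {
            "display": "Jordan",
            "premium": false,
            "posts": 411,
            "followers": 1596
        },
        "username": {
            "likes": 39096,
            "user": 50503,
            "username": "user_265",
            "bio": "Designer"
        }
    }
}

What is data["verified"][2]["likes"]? 28859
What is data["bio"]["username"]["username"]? "user_265"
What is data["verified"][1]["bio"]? "Creator"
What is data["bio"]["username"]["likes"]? 39096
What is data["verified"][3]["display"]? "Avery"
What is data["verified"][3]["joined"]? 2018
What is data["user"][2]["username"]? "user_440"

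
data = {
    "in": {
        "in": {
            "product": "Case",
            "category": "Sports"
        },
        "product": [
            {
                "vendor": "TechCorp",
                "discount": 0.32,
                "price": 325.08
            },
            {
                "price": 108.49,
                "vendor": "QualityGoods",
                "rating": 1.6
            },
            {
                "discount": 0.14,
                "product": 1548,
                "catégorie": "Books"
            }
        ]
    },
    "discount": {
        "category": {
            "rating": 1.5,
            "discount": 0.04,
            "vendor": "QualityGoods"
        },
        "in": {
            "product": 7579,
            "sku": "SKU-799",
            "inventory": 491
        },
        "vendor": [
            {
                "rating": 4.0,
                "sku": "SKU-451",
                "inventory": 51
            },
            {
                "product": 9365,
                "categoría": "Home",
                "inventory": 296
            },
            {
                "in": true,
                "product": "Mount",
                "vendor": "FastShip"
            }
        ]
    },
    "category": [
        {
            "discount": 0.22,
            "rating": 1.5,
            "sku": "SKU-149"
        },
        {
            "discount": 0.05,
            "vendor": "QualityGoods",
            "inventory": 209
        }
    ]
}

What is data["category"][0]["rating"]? 1.5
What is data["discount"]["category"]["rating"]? 1.5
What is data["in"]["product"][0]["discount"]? 0.32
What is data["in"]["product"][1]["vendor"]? "QualityGoods"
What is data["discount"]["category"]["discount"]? 0.04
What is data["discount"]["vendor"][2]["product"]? "Mount"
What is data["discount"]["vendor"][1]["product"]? 9365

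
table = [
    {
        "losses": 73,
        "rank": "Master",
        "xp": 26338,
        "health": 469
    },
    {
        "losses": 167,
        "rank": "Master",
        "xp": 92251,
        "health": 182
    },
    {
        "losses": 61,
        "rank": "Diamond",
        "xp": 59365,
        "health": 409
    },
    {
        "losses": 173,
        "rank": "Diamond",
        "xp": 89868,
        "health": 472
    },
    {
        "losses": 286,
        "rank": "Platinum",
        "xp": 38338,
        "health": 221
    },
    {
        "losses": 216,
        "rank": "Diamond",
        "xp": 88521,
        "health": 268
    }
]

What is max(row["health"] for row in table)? 472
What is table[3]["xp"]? 89868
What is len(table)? 6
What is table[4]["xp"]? 38338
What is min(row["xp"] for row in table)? 26338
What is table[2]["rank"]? "Diamond"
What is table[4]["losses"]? 286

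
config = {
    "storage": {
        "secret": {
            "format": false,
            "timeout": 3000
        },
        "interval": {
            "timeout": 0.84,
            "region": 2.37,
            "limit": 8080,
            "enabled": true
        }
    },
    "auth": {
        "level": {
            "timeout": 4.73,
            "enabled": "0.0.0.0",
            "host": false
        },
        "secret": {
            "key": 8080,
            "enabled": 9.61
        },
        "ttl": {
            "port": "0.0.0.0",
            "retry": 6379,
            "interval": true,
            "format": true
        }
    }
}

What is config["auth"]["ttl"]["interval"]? True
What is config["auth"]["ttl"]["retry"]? 6379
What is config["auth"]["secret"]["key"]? 8080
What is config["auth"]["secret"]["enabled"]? 9.61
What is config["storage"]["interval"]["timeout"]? 0.84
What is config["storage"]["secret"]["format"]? False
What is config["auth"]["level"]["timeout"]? 4.73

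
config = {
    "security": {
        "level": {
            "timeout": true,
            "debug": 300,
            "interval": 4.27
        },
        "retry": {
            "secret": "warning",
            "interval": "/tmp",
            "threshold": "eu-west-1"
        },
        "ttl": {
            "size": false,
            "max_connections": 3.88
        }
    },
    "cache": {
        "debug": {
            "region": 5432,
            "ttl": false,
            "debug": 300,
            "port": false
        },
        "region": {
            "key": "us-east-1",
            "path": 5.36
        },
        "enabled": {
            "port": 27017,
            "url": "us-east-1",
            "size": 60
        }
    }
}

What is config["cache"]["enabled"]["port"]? 27017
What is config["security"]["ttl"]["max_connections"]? 3.88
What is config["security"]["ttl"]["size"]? False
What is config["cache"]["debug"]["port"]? False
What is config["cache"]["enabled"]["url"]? "us-east-1"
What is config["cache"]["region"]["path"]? 5.36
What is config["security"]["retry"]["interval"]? "/tmp"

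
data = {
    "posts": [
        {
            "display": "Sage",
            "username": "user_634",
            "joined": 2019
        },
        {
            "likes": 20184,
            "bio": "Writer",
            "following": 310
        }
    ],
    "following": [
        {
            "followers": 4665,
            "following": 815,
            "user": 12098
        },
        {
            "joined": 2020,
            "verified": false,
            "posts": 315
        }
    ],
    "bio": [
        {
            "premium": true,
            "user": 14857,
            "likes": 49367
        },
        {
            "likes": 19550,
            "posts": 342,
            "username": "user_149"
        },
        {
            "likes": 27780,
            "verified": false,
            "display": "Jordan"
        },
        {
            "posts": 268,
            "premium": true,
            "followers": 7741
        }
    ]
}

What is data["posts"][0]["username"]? "user_634"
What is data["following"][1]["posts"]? 315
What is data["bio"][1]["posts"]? 342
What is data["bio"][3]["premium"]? True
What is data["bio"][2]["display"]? "Jordan"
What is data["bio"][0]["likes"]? 49367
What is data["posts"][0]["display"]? "Sage"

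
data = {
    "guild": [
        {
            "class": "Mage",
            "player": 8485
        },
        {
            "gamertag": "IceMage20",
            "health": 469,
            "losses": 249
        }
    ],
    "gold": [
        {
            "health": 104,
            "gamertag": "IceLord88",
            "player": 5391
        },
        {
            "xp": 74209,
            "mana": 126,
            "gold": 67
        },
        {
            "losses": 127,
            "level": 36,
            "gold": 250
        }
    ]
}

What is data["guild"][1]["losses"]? 249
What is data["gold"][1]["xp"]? 74209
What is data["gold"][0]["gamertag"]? "IceLord88"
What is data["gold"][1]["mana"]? 126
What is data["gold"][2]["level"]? 36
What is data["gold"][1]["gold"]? 67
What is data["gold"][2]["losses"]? 127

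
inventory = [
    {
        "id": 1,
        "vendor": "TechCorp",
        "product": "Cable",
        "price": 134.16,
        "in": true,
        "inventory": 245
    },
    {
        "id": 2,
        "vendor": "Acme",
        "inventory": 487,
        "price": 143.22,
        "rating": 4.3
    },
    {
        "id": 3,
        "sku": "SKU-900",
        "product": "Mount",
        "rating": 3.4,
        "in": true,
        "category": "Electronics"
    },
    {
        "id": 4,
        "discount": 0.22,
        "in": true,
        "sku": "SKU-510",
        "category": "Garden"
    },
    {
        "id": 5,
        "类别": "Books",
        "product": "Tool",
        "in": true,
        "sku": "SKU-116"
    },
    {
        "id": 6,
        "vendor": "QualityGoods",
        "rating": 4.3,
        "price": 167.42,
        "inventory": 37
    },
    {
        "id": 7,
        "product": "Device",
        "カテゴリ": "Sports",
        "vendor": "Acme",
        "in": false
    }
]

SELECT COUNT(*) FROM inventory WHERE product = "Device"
1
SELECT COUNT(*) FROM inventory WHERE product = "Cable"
1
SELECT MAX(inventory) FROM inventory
487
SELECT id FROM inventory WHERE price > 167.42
[]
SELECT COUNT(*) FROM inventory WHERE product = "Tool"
1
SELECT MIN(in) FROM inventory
False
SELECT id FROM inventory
[1, 2, 3, 4, 5, 6, 7]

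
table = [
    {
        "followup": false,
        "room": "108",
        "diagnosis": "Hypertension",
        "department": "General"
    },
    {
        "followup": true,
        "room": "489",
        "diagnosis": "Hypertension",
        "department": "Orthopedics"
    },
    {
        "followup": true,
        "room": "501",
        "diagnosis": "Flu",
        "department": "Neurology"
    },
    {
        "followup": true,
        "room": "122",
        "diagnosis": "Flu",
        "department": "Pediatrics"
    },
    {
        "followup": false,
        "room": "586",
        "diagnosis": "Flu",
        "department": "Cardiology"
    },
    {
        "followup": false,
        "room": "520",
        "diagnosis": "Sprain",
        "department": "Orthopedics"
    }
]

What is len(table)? 6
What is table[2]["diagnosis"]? "Flu"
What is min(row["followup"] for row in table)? False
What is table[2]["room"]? "501"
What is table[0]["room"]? "108"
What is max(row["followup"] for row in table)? True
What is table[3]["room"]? "122"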